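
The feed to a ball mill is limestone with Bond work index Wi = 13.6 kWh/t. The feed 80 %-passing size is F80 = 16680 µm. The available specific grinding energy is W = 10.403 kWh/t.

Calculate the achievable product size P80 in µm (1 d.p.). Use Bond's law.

W = 10 Wi (P80^-0.5 − F80^-0.5)
⇒ 1/√P80 = W/(10·Wi) + 1/√F80
  = 10.4030/(10·13.6) + 1/√16680 = 0.076493 + 0.007743 = 0.084236
P80 = (1/0.084236)² = 11.8715² = 140.93 µm

P80 = 140.9 µm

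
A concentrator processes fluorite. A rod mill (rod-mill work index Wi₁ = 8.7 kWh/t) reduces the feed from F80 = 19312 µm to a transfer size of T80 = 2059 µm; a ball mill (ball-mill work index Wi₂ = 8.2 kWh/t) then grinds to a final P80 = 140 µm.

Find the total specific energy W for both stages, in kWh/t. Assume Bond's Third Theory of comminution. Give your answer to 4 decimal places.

Bond: W = 10·Wi·(1/√P80 − 1/√F80)
Stage 1 (19312→2059 µm, Wi₁=8.7): W₁ = 10·8.7·(0.022038 − 0.007196) = 1.2913 kWh/t
Stage 2 (2059→140 µm, Wi₂=8.2): W₂ = 10·8.2·(0.084515 − 0.022038) = 5.1232 kWh/t
W = W₁ + W₂ = 1.2913 + 5.1232 = 6.4144 kWh/t

W = 6.4144 kWh/t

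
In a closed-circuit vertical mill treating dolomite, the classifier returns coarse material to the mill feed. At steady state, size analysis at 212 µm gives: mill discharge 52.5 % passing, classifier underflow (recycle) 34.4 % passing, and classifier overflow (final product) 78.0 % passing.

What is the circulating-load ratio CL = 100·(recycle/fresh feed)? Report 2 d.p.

Two-product formula at 212 µm:
d + r·d = r·u + o → r(d−u) = o−d
r = (78.0 − 52.5)/(52.5 − 34.4) = 25.5/18.1 = 1.4088
CL = 100·r = 140.88 %

CL = 140.88 %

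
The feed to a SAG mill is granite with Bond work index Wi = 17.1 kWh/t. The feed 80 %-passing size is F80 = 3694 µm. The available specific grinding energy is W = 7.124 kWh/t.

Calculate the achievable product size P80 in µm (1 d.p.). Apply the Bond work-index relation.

P80 = 296.1 µm

W = 10·Wi·(P80^(-½) − F80^(-½))
1/√P80 = 1/√F80 + W/(10·Wi)
  = 7.1240/(10·17.1) + 1/√3694 = 0.041661 + 0.016453 = 0.058114
P80 = (1/0.058114)² = 17.2075² = 296.10 µm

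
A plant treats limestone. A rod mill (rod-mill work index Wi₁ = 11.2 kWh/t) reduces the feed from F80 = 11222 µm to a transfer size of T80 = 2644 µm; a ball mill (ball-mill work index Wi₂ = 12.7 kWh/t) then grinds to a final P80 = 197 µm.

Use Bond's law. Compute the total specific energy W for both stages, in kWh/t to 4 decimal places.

W = 7.6994 kWh/t

W = 10 Wi (1/√P80 − 1/√F80)  [Bond]
Stage 1 (11222→2644 µm, Wi₁=11.2): W₁ = 10·11.2·(0.019448 − 0.009440) = 1.1209 kWh/t
Stage 2 (2644→197 µm, Wi₂=12.7): W₂ = 10·12.7·(0.071247 − 0.019448) = 6.5785 kWh/t
W = W₁ + W₂ = 1.1209 + 6.5785 = 7.6994 kWh/t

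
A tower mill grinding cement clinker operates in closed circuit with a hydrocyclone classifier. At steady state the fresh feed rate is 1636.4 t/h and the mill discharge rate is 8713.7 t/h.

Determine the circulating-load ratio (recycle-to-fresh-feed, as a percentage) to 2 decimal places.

M = F + R at steady state, so:
R = M − F = 8713.7 − 1636.4 = 7077.3 t/h
CL = 100·R/F = 100·7077.3/1636.4 = 432.49 %

CL = 432.49 %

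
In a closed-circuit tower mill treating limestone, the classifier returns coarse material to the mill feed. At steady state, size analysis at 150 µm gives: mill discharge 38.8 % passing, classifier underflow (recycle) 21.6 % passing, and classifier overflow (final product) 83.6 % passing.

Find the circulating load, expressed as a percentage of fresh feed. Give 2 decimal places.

Classifier node, passing 150 µm:
(1+r)d = ru + o → r = (o−d)/(d−u)
r = (83.6 − 38.8)/(38.8 − 21.6) = 44.8/17.2 = 2.6047
CL = 100·r = 260.47 %

CL = 260.47 %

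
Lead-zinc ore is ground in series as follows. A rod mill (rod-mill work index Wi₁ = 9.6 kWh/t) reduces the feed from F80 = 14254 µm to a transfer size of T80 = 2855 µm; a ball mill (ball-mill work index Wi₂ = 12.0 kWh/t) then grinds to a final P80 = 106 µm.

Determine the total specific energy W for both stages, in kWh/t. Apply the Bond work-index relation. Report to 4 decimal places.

W = 10.4022 kWh/t

W_Bond = 10·Wi·(1/√P₈₀ − 1/√F₈₀)
Stage 1 (14254→2855 µm, Wi₁=9.6): W₁ = 10·9.6·(0.018715 − 0.008376) = 0.9926 kWh/t
Stage 2 (2855→106 µm, Wi₂=12.0): W₂ = 10·12.0·(0.097129 − 0.018715) = 9.4096 kWh/t
W = W₁ + W₂ = 0.9926 + 9.4096 = 10.4022 kWh/t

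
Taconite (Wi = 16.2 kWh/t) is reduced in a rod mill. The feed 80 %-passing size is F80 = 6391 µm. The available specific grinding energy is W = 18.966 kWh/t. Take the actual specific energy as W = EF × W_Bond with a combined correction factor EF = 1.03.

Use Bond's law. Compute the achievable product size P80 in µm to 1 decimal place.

P80 = 62.8 µm

Bond:  W = 10 Wi (1/√P − 1/√F)
W_Bond = W / EF = 18.966 / 1.03 = 18.4136 kWh/t
1/√P80 = 1/√F80 + W_Bond/(10·Wi)
  = 18.4136/(10·16.2) + 1/√6391 = 0.113664 + 0.012509 = 0.126173
P80 = (1/0.126173)² = 7.9256² = 62.82 µm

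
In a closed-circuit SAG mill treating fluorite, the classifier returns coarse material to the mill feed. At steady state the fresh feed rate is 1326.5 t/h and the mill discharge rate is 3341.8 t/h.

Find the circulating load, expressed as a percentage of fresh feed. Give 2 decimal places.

CL = 151.93 %

Steady state: M = F + R.
R = M − F = 3341.8 − 1326.5 = 2015.3 t/h
CL = 100·R/F = 100·2015.3/1326.5 = 151.93 %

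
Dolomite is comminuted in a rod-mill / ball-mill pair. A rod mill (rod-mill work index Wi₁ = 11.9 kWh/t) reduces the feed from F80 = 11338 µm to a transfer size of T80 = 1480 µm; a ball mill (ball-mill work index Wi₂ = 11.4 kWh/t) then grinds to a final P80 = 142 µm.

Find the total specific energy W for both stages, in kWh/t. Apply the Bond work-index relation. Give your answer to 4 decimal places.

Bond: W = 10·Wi·(1/√P80 − 1/√F80)
Stage 1 (11338→1480 µm, Wi₁=11.9): W₁ = 10·11.9·(0.025994 − 0.009391) = 1.9757 kWh/t
Stage 2 (1480→142 µm, Wi₂=11.4): W₂ = 10·11.4·(0.083918 − 0.025994) = 6.6034 kWh/t
W = W₁ + W₂ = 1.9757 + 6.6034 = 8.5791 kWh/t

W = 8.5791 kWh/t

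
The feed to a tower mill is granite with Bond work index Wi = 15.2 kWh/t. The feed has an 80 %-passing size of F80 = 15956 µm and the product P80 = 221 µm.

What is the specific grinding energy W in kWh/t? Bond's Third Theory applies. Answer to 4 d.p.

Bond:  W = 10 Wi (1/√P − 1/√F)
1/√221 = 0.067267;  1/√15956 = 0.007917
W = 10·15.2·(0.067267 − 0.007917) = 9.0213 kWh/t

W = 9.0213 kWh/t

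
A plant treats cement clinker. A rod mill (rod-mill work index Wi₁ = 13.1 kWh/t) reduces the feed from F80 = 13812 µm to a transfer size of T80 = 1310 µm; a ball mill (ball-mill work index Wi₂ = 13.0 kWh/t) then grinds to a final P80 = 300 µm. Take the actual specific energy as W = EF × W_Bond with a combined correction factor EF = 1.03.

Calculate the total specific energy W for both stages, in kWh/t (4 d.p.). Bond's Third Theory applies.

W = 6.6111 kWh/t

W_Bond = 10·Wi·(1/√P₈₀ − 1/√F₈₀)
Stage 1 (13812→1310 µm, Wi₁=13.1): W₁ = 10·13.1·(0.027629 − 0.008509) = 2.5047 kWh/t
Stage 2 (1310→300 µm, Wi₂=13.0): W₂ = 10·13.0·(0.057735 − 0.027629) = 3.9138 kWh/t
W = W₁ + W₂ = 2.5047 + 3.9138 = 6.4185 kWh/t
Corrected W = EF·W_Bond = 1.03·6.4185 = 6.6111 kWh/t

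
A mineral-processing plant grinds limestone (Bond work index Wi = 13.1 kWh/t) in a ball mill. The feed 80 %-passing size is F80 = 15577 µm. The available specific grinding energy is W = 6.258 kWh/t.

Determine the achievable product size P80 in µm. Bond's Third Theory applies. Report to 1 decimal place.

P80 = 321.4 µm

W_Bond = 10·Wi·(1/√P₈₀ − 1/√F₈₀)
⇒ 1/√P80 = W/(10 Wi) + 1/√F80
  = 6.2580/(10·13.1) + 1/√15577 = 0.047771 + 0.008012 = 0.055783
P80 = (1/0.055783)² = 17.9265² = 321.36 µm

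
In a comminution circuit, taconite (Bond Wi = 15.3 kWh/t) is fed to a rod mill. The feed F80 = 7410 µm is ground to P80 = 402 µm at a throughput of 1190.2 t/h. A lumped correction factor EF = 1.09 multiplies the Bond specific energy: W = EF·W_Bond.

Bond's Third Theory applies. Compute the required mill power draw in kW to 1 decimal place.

W = 10 Wi (1/√P80 − 1/√F80)  [Bond]
W = 10·15.3·(1/√402 − 1/√7410) = 10·15.3·(0.038259) = 5.8536 kWh/t
Apply correction: 5.8536 × 1.09 = 6.3804 kWh/t
Power = W × throughput = 6.3804 kWh/t × 1190.2 t/h = 7593.9 kW

P = 7593.9 kW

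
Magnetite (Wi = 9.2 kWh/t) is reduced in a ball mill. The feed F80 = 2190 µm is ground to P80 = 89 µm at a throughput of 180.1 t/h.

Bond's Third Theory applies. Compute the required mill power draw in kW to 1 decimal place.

P = 1402.3 kW

W = 10·Wi·(P80^(-½) − F80^(-½))
W = 10·9.2·(1/√89 − 1/√2190) = 10·9.2·(0.084631) = 7.7861 kWh/t
Power = W × throughput = 7.7861 kWh/t × 180.1 t/h = 1402.3 kW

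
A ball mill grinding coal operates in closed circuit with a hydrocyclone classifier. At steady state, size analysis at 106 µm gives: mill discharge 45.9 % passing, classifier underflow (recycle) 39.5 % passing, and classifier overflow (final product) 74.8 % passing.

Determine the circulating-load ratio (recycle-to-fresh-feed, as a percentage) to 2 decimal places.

CL = 451.56 %

Let r = R/F. Size balance at 106 µm:
d + r·d = r·u + o → r(d−u) = o−d
r = (74.8 − 45.9)/(45.9 − 39.5) = 28.9/6.4 = 4.5156
CL = 100·r = 451.56 %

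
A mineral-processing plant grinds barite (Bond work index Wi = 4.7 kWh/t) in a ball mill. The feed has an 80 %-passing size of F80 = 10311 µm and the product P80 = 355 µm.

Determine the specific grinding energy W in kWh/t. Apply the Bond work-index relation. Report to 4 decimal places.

W = 10 Wi (P80^-0.5 − F80^-0.5)
1/√355 = 0.053074;  1/√10311 = 0.009848
W = 10·4.7·(0.053074 − 0.009848) = 2.0316 kWh/t

W = 2.0316 kWh/t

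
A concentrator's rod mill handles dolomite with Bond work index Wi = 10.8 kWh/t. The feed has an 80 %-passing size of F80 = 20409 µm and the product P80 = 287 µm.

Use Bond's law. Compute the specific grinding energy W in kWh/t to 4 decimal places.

W = 5.6191 kWh/t

W = 10 Wi / √P80 − 10 Wi / √F80
1/√287 = 0.059028;  1/√20409 = 0.007000
W = 10·10.8·(0.059028 − 0.007000) = 5.6191 kWh/t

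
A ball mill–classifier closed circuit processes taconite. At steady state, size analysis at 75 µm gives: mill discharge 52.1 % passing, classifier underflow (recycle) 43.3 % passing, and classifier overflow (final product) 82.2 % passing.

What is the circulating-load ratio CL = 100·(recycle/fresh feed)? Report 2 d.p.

CL = 342.05 %

Mass balance on the −75 µm fraction:
(1+r)·d = r·u + o ⇒ r = (o−d)/(d−u)
r = (82.2 − 52.1)/(52.1 − 43.3) = 30.1/8.8 = 3.4205
CL = 100·r = 342.05 %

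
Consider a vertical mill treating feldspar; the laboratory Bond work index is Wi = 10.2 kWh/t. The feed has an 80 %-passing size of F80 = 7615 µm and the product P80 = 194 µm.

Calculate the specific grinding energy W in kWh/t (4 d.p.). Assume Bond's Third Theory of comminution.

Bond: W = 10·Wi·(1/√P80 − 1/√F80)
1/√194 = 0.071796;  1/√7615 = 0.011459
W = 10·10.2·(0.071796 − 0.011459) = 6.1543 kWh/t

W = 6.1543 kWh/t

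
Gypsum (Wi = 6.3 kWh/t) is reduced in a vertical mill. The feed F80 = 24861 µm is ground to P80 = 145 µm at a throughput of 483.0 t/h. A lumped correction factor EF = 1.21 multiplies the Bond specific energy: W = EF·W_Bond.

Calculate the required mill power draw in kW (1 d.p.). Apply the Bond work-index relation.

W = 10·Wi·[P80^(−½) − F80^(−½)]
W = 10·6.3·(1/√145 − 1/√24861) = 10·6.3·(0.076703) = 4.8323 kWh/t
Apply correction: 4.8323 × 1.21 = 5.8471 kWh/t
P = W·T = 5.8471·483.0 = 2824.1 kW

P = 2824.1 kW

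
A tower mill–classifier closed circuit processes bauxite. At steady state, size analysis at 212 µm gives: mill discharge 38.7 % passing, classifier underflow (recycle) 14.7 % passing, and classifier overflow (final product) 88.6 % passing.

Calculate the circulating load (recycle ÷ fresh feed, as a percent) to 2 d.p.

CL = 207.92 %

Mass balance on the −212 µm fraction:
(1+r)·d = r·u + o ⇒ r = (o−d)/(d−u)
r = (88.6 − 38.7)/(38.7 − 14.7) = 49.9/24.0 = 2.0792
CL = 100·r = 207.92 %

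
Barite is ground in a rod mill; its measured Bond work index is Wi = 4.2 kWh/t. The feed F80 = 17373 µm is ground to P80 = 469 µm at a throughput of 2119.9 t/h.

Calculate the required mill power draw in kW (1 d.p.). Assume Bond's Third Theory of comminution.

P = 3435.8 kW

W = 10·Wi·[P80^(−½) − F80^(−½)]
W = 10·4.2·(1/√469 − 1/√17373) = 10·4.2·(0.038589) = 1.6207 kWh/t
P_mill = W·ṁ = 1.6207·2119.9 = 3435.8 kW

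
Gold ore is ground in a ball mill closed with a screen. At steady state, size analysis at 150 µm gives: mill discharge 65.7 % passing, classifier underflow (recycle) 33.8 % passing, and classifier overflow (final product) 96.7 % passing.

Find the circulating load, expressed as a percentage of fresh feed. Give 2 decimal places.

Let r = R/F. Size balance at 150 µm:
d + r·d = r·u + o → r(d−u) = o−d
r = (96.7 − 65.7)/(65.7 − 33.8) = 31.0/31.9 = 0.9718
CL = 100·r = 97.18 %

CL = 97.18 %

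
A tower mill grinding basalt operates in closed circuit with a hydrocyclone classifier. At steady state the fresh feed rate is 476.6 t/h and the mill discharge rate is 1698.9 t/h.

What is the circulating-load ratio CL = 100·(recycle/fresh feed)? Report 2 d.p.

Mill node: discharge = fresh + recycle.
R = M − F = 1698.9 − 476.6 = 1222.3 t/h
CL = 100·R/F = 100·1222.3/476.6 = 256.46 %

CL = 256.46 %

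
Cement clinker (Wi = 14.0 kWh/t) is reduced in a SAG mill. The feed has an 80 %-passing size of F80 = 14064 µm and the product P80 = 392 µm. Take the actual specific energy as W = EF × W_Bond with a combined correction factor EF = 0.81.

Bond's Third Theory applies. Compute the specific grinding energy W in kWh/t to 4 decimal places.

W = 4.7713 kWh/t

W = 10 Wi / √P80 − 10 Wi / √F80
1/√392 = 0.050508;  1/√14064 = 0.008432
W = 10·14.0·(0.050508 − 0.008432) = 5.8905 kWh/t
Corrected W = EF·W_Bond = 0.81·5.8905 = 4.7713 kWh/t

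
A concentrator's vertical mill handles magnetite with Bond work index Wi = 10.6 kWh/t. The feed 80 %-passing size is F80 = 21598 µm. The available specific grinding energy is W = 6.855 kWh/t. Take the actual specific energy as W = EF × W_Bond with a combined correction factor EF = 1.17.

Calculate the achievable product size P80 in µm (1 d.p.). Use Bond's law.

P80 = 259.5 µm

Bond: W = 10·Wi·(1/√P80 − 1/√F80)
W_Bond = W / EF = 6.855 / 1.17 = 5.8590 kWh/t
P80^(−½) = W_Bond/(10 Wi) + F80^(−½)
  = 5.8590/(10·10.6) + 1/√21598 = 0.055273 + 0.006804 = 0.062078
P80 = (1/0.062078)² = 16.1088² = 259.49 µm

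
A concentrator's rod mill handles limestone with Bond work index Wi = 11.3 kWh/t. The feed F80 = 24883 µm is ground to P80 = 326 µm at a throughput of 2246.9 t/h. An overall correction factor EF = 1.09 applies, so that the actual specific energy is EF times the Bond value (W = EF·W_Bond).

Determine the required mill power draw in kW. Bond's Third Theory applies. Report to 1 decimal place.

P = 13573.4 kW

W = 10 Wi (1/√P80 − 1/√F80)  [Bond]
W = 10·11.3·(1/√326 − 1/√24883) = 10·11.3·(0.049045) = 5.5421 kWh/t
With EF = 1.09: W = 5.5421·1.09 = 6.0409 kWh/t
P_mill = W·ṁ = 6.0409·2246.9 = 13573.4 kW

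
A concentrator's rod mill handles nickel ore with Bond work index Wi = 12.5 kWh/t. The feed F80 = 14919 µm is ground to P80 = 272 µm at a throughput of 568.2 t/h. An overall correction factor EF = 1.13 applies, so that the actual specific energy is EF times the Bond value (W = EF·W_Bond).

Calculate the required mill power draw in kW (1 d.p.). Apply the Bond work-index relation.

P = 4209.3 kW

W = 10 Wi (P80^-0.5 − F80^-0.5)
W = 10·12.5·(1/√272 − 1/√14919) = 10·12.5·(0.052447) = 6.5559 kWh/t
With EF = 1.13: W = 6.5559·1.13 = 7.4081 kWh/t
P_mill = W·ṁ = 7.4081·568.2 = 4209.3 kW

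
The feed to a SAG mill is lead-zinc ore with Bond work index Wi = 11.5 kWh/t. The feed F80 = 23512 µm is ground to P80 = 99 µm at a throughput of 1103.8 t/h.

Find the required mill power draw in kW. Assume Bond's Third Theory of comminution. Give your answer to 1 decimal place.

P = 11929.8 kW

W_Bond = 10·Wi·(1/√P₈₀ − 1/√F₈₀)
W = 10·11.5·(1/√99 − 1/√23512) = 10·11.5·(0.093982) = 10.8079 kWh/t
P_mill = W·ṁ = 10.8079·1103.8 = 11929.8 kW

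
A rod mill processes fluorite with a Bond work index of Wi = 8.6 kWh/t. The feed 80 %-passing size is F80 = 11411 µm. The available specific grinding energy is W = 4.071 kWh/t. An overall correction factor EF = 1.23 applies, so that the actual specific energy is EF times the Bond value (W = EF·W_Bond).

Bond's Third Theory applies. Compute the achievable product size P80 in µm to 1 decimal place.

P80 = 436.8 µm

W = 10 Wi (P80^-0.5 − F80^-0.5)
W_Bond = W / EF = 4.071 / 1.23 = 3.3098 kWh/t
P80^-0.5 = F80^-0.5 + W_Bond/(10 Wi)
  = 3.3098/(10·8.6) + 1/√11411 = 0.038486 + 0.009361 = 0.047847
P80 = (1/0.047847)² = 20.9000² = 436.81 µm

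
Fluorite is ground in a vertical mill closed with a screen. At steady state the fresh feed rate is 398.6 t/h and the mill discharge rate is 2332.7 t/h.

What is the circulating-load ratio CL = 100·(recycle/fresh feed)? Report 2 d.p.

Steady state: M = F + R.
R = M − F = 2332.7 − 398.6 = 1934.1 t/h
CL = 100·R/F = 100·1934.1/398.6 = 485.22 %

CL = 485.22 %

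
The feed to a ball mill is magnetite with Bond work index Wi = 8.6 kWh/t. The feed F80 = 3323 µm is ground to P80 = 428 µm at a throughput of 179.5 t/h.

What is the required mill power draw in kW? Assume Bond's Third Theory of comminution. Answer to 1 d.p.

P = 478.4 kW

W = 10·Wi·[P80^(−½) − F80^(−½)]
W = 10·8.6·(1/√428 − 1/√3323) = 10·8.6·(0.030989) = 2.6651 kWh/t
P = W·T = 2.6651·179.5 = 478.4 kW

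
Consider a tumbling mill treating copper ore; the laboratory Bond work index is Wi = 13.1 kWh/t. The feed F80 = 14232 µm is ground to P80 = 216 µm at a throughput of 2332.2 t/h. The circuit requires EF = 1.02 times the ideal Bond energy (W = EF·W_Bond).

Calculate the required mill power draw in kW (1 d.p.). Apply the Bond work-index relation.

W = 10 Wi (1/√P80 − 1/√F80)  [Bond]
W = 10·13.1·(1/√216 − 1/√14232) = 10·13.1·(0.059659) = 7.8153 kWh/t
With EF = 1.02: W = 7.8153·1.02 = 7.9716 kWh/t
Power = W × throughput = 7.9716 kWh/t × 2332.2 t/h = 18591.5 kW

P = 18591.5 kW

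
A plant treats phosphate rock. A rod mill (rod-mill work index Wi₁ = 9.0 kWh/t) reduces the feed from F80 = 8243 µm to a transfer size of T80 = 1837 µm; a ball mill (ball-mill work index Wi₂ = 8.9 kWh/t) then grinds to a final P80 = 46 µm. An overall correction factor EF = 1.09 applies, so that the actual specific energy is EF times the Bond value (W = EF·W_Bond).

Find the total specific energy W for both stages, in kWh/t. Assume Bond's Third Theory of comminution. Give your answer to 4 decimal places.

W = 10·Wi·[P80^(−½) − F80^(−½)]
Stage 1 (8243→1837 µm, Wi₁=9.0): W₁ = 10·9.0·(0.023332 − 0.011014) = 1.1086 kWh/t
Stage 2 (1837→46 µm, Wi₂=8.9): W₂ = 10·8.9·(0.147442 − 0.023332) = 11.0458 kWh/t
W = W₁ + W₂ = 1.1086 + 11.0458 = 12.1544 kWh/t
Apply correction: 12.1544 × 1.09 = 13.2483 kWh/t

W = 13.2483 kWh/t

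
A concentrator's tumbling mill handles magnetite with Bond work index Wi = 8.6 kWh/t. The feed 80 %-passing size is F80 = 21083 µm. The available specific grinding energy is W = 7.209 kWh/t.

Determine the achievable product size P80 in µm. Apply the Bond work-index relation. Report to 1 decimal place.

P80 = 121.5 µm

W = 10 Wi (P80^-0.5 − F80^-0.5)
⇒ 1/√P80 = W/(10 Wi) + 1/√F80
  = 7.2090/(10·8.6) + 1/√21083 = 0.083826 + 0.006887 = 0.090713
P80 = (1/0.090713)² = 11.0238² = 121.52 µm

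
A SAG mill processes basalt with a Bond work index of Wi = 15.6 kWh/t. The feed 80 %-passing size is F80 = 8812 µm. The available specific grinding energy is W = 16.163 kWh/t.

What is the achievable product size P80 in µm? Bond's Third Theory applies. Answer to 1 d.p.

W = 10·Wi·[P80^(−½) − F80^(−½)]
P80^(−½) = W/(10 Wi) + F80^(−½)
  = 16.1630/(10·15.6) + 1/√8812 = 0.103609 + 0.010653 = 0.114262
P80 = (1/0.114262)² = 8.7518² = 76.59 µm

P80 = 76.6 µm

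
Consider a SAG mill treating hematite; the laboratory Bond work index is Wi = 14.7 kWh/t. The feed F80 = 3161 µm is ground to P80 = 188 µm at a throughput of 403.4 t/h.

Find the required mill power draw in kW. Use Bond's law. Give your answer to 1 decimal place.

Bond:  W = 10 Wi (1/√P − 1/√F)
W = 10·14.7·(1/√188 − 1/√3161) = 10·14.7·(0.055146) = 8.1065 kWh/t
Mill draw = 8.1065 × 403.4 = 3270.2 kW

P = 3270.2 kW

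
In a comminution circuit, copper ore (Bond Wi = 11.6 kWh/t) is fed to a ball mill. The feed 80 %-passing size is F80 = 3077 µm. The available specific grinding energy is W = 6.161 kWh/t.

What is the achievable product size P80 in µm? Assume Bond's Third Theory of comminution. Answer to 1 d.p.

P80 = 197.6 µm

W = 10·Wi·(P80^(-½) − F80^(-½))
⇒ 1/√P80 = W/(10·Wi) + 1/√F80
  = 6.1610/(10·11.6) + 1/√3077 = 0.053112 + 0.018028 = 0.071140
P80 = (1/0.071140)² = 14.0569² = 197.60 µm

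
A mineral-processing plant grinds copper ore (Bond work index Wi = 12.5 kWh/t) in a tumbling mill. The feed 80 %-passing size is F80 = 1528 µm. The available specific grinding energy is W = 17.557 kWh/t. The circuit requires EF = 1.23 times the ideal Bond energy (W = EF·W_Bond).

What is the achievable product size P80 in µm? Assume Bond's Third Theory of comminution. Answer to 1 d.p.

P80 = 51.2 µm

W = 10·Wi·(P80^(-½) − F80^(-½))
W_Bond = W / EF = 17.557 / 1.23 = 14.2740 kWh/t
P80^(−½) = W_Bond/(10 Wi) + F80^(−½)
  = 14.2740/(10·12.5) + 1/√1528 = 0.114192 + 0.025582 = 0.139774
P80 = (1/0.139774)² = 7.1544² = 51.19 µm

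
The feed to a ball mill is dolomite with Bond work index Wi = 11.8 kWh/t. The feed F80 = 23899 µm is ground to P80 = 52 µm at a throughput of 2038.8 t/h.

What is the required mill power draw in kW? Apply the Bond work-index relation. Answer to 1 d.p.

W = 10 Wi (1/√P80 − 1/√F80)  [Bond]
W = 10·11.8·(1/√52 − 1/√23899) = 10·11.8·(0.132206) = 15.6004 kWh/t
Mill draw = 15.6004 × 2038.8 = 31806.0 kW

P = 31806.0 kW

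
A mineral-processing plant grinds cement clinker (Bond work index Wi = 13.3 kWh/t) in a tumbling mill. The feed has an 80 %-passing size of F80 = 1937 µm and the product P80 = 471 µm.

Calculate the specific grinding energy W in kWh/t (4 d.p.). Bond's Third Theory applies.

W = 3.1064 kWh/t

W = 10·Wi·(P80^(-½) − F80^(-½))
1/√471 = 0.046078;  1/√1937 = 0.022721
W = 10·13.3·(0.046078 − 0.022721) = 3.1064 kWh/t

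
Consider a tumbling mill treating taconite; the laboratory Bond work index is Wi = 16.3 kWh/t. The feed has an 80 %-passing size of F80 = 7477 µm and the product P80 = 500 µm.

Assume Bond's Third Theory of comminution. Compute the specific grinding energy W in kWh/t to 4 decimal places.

W = 10·Wi·(P80^(-½) − F80^(-½))
1/√500 = 0.044721;  1/√7477 = 0.011565
W = 10·16.3·(0.044721 − 0.011565) = 5.4045 kWh/t

W = 5.4045 kWh/t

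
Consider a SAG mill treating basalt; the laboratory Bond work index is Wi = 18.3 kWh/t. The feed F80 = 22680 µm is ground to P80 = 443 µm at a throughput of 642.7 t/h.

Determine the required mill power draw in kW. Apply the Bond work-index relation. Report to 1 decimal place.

P = 4807.0 kW

Bond: W = 10·Wi·(1/√P80 − 1/√F80)
W = 10·18.3·(1/√443 − 1/√22680) = 10·18.3·(0.040871) = 7.4794 kWh/t
Mill draw = 7.4794 × 642.7 = 4807.0 kW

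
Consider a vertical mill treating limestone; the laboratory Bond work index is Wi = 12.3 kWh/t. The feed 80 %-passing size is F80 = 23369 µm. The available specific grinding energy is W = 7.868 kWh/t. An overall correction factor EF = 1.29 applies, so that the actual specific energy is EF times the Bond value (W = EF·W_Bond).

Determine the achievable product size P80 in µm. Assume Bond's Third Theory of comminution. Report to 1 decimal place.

P80 = 317.4 µm

Bond:  W = 10 Wi (1/√P − 1/√F)
W_Bond = W / EF = 7.868 / 1.29 = 6.0992 kWh/t
P80^-0.5 = F80^-0.5 + W_Bond/(10 Wi)
  = 6.0992/(10·12.3) + 1/√23369 = 0.049587 + 0.006542 = 0.056129
P80 = (1/0.056129)² = 17.8162² = 317.42 µm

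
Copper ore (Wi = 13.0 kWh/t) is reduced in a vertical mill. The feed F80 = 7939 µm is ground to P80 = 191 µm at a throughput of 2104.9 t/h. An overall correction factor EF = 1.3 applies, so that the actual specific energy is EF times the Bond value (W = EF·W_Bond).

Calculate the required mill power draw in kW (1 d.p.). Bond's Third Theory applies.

P = 21747.2 kW

Bond: W = 10·Wi·(1/√P80 − 1/√F80)
W = 10·13.0·(1/√191 − 1/√7939) = 10·13.0·(0.061134) = 7.9475 kWh/t
Apply correction: 7.9475 × 1.3 = 10.3317 kWh/t
P = W·T = 10.3317·2104.9 = 21747.2 kW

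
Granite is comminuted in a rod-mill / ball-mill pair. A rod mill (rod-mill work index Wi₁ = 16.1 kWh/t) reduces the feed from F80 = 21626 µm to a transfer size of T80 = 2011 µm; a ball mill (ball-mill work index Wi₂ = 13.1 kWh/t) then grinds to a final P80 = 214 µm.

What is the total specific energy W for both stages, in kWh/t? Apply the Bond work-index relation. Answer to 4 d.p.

W = 8.5292 kWh/t

Bond:  W = 10 Wi (1/√P − 1/√F)
Stage 1 (21626→2011 µm, Wi₁=16.1): W₁ = 10·16.1·(0.022299 − 0.006800) = 2.4954 kWh/t
Stage 2 (2011→214 µm, Wi₂=13.1): W₂ = 10·13.1·(0.068359 − 0.022299) = 6.0337 kWh/t
W = W₁ + W₂ = 2.4954 + 6.0337 = 8.5292 kWh/t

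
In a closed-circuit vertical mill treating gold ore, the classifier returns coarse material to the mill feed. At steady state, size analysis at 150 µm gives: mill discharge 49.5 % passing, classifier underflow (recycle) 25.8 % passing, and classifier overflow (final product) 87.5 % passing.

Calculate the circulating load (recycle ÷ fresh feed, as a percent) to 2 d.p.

Two-product formula at 150 µm:
r = (o − d)/(d − u)
r = (87.5 − 49.5)/(49.5 − 25.8) = 38.0/23.7 = 1.6034
CL = 100·r = 160.34 %

CL = 160.34 %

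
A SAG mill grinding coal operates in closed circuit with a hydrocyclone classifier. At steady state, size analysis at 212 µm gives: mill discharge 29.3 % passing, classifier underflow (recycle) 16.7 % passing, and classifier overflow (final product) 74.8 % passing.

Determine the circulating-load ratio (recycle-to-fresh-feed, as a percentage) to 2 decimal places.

Classifier node, passing 212 µm:
d + r·d = r·u + o → r(d−u) = o−d
r = (74.8 − 29.3)/(29.3 − 16.7) = 45.5/12.6 = 3.6111
CL = 100·r = 361.11 %

CL = 361.11 %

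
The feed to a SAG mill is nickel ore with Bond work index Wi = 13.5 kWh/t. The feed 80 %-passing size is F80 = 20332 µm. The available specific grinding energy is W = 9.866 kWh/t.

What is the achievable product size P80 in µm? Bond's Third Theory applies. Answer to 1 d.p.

P80 = 155.9 µm

Bond: W = 10·Wi·(1/√P80 − 1/√F80)
⇒ 1/√P80 = W/(10·Wi) + 1/√F80
  = 9.8660/(10·13.5) + 1/√20332 = 0.073081 + 0.007013 = 0.080095
P80 = (1/0.080095)² = 12.4852² = 155.88 µm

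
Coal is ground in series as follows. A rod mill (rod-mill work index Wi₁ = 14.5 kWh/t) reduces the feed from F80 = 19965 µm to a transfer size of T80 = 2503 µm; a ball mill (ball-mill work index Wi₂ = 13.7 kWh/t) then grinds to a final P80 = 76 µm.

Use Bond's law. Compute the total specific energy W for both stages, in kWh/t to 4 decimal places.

W = 14.8487 kWh/t

Bond:  W = 10 Wi (1/√P − 1/√F)
Stage 1 (19965→2503 µm, Wi₁=14.5): W₁ = 10·14.5·(0.019988 − 0.007077) = 1.8721 kWh/t
Stage 2 (2503→76 µm, Wi₂=13.7): W₂ = 10·13.7·(0.114708 − 0.019988) = 12.9766 kWh/t
W = W₁ + W₂ = 1.8721 + 12.9766 = 14.8487 kWh/t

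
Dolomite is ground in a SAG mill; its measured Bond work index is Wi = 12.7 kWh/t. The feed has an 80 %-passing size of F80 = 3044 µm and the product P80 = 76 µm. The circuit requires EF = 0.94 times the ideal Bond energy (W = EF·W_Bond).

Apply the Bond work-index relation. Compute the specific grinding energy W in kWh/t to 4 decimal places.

W = 10 Wi / √P80 − 10 Wi / √F80
1/√76 = 0.114708;  1/√3044 = 0.018125
W = 10·12.7·(0.114708 − 0.018125) = 12.2660 kWh/t
Corrected W = EF·W_Bond = 0.94·12.2660 = 11.5301 kWh/t

W = 11.5301 kWh/t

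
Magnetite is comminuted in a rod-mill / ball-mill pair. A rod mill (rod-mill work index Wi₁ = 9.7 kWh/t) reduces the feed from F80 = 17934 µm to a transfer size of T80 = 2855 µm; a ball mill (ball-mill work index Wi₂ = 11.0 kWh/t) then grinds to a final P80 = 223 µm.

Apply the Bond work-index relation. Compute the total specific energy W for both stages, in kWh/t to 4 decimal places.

W = 10 Wi / √P80 − 10 Wi / √F80
Stage 1 (17934→2855 µm, Wi₁=9.7): W₁ = 10·9.7·(0.018715 − 0.007467) = 1.0911 kWh/t
Stage 2 (2855→223 µm, Wi₂=11.0): W₂ = 10·11.0·(0.066965 − 0.018715) = 5.3075 kWh/t
W = W₁ + W₂ = 1.0911 + 5.3075 = 6.3985 kWh/t

W = 6.3985 kWh/t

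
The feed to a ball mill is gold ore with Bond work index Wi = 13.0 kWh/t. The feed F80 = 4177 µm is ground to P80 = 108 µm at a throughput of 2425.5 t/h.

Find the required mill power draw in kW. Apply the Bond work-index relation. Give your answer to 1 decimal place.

P = 25462.4 kW

Bond:  W = 10 Wi (1/√P − 1/√F)
W = 10·13.0·(1/√108 − 1/√4177) = 10·13.0·(0.080752) = 10.4978 kWh/t
P_mill = W·ṁ = 10.4978·2425.5 = 25462.4 kW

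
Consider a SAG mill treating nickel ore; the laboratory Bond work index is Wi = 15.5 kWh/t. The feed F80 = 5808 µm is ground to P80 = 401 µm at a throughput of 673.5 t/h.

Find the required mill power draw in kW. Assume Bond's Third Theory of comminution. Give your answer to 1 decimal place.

W = 10 Wi (P80^-0.5 − F80^-0.5)
W = 10·15.5·(1/√401 − 1/√5808) = 10·15.5·(0.036816) = 5.7065 kWh/t
P_mill = W·ṁ = 5.7065·673.5 = 3843.3 kW

P = 3843.3 kW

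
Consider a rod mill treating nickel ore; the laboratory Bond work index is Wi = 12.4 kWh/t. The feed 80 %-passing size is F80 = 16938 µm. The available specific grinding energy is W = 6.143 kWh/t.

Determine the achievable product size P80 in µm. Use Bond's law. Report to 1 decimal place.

P80 = 305.4 µm

W = 10·Wi·[P80^(−½) − F80^(−½)]
1/√P80 = 1/√F80 + W/(10·Wi)
  = 6.1430/(10·12.4) + 1/√16938 = 0.049540 + 0.007684 = 0.057224
P80 = (1/0.057224)² = 17.4752² = 305.38 µm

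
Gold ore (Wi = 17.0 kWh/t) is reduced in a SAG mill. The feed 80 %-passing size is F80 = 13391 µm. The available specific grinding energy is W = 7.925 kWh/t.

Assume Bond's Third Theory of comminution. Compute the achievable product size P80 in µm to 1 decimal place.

P80 = 327.5 µm

W = 10·Wi·(P80^(-½) − F80^(-½))
P80^-0.5 = F80^-0.5 + W/(10 Wi)
  = 7.9250/(10·17.0) + 1/√13391 = 0.046618 + 0.008642 = 0.055259
P80 = (1/0.055259)² = 18.0965² = 327.48 µm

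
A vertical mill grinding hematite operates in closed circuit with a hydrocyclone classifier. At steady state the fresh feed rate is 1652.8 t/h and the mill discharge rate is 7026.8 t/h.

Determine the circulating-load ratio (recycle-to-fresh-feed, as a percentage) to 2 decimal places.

CL = 325.15 %

M = F + R at steady state, so:
R = M − F = 7026.8 − 1652.8 = 5374.0 t/h
CL = 100·R/F = 100·5374.0/1652.8 = 325.15 %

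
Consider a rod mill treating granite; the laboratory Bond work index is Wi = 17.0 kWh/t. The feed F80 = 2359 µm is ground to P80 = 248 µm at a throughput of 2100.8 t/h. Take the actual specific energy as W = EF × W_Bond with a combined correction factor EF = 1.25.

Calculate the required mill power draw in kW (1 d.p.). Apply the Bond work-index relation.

Bond: W = 10·Wi·(1/√P80 − 1/√F80)
W = 10·17.0·(1/√248 − 1/√2359) = 10·17.0·(0.042911) = 7.2949 kWh/t
Corrected W = EF·W_Bond = 1.25·7.2949 = 9.1186 kWh/t
P = W·T = 9.1186·2100.8 = 19156.3 kW

P = 19156.3 kW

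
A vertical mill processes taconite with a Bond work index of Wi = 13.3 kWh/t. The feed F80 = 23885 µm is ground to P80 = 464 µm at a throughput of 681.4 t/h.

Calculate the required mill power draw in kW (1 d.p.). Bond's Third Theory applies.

P = 3620.8 kW

W = 10 Wi (1/√P80 − 1/√F80)  [Bond]
W = 10·13.3·(1/√464 − 1/√23885) = 10·13.3·(0.039953) = 5.3138 kWh/t
Mill draw = 5.3138 × 681.4 = 3620.8 kW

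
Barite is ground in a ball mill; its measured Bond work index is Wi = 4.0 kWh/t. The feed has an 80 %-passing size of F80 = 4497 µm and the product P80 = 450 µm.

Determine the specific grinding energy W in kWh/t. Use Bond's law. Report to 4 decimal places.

W = 10 Wi (1/√P80 − 1/√F80)  [Bond]
1/√450 = 0.047140;  1/√4497 = 0.014912
W = 10·4.0·(0.047140 − 0.014912) = 1.2891 kWh/t

W = 1.2891 kWh/t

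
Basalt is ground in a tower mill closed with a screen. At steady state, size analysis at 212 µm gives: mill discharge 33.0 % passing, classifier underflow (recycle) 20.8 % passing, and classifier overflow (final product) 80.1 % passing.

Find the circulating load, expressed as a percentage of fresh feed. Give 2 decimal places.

Let r = R/F. Size balance at 212 µm:
r = (o − d)/(d − u)
r = (80.1 − 33.0)/(33.0 − 20.8) = 47.1/12.2 = 3.8607
CL = 100·r = 386.07 %

CL = 386.07 %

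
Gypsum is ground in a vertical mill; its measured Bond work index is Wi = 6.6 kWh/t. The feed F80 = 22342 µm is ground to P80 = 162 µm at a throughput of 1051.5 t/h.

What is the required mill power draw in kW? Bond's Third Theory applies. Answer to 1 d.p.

W = 10 Wi (1/√P80 − 1/√F80)  [Bond]
W = 10·6.6·(1/√162 − 1/√22342) = 10·6.6·(0.071877) = 4.7439 kWh/t
Power = W × throughput = 4.7439 kWh/t × 1051.5 t/h = 4988.2 kW

P = 4988.2 kW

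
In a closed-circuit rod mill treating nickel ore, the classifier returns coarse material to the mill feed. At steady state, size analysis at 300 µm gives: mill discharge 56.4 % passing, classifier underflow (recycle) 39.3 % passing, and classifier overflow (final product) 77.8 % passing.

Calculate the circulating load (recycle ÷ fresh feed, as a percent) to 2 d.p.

Let r = R/F. Size balance at 300 µm:
d + r·d = r·u + o → r(d−u) = o−d
r = (77.8 − 56.4)/(56.4 − 39.3) = 21.4/17.1 = 1.2515
CL = 100·r = 125.15 %

CL = 125.15 %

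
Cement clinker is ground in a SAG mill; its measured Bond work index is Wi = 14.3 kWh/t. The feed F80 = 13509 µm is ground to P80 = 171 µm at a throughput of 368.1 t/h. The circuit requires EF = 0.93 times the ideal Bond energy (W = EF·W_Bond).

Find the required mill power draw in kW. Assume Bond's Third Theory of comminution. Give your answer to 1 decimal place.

P = 3322.4 kW

W = 10 Wi / √P80 − 10 Wi / √F80
W = 10·14.3·(1/√171 − 1/√13509) = 10·14.3·(0.067868) = 9.7051 kWh/t
Apply correction: 9.7051 × 0.93 = 9.0258 kWh/t
P = W·T = 9.0258·368.1 = 3322.4 kW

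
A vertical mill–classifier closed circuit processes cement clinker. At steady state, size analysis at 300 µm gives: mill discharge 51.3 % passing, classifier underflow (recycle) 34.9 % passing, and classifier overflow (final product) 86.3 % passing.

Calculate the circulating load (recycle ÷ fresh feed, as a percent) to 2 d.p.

Classifier node, passing 300 µm:
(1+r)d = ru + o → r = (o−d)/(d−u)
r = (86.3 − 51.3)/(51.3 − 34.9) = 35.0/16.4 = 2.1341
CL = 100·r = 213.41 %

CL = 213.41 %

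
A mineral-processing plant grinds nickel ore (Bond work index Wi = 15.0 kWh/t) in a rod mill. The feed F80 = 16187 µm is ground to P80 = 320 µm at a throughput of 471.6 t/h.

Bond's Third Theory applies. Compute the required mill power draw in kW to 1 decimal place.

W = 10 Wi / √P80 − 10 Wi / √F80
W = 10·15.0·(1/√320 − 1/√16187) = 10·15.0·(0.048042) = 7.2063 kWh/t
P = W·T = 7.2063·471.6 = 3398.5 kW

P = 3398.5 kW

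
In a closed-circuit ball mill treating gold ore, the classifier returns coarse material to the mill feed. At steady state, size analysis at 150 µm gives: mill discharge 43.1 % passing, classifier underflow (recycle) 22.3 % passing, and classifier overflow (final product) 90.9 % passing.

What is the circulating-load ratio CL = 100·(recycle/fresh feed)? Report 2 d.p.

Let r = R/F. Size balance at 150 µm:
(1+r)d = ru + o → r = (o−d)/(d−u)
r = (90.9 − 43.1)/(43.1 − 22.3) = 47.8/20.8 = 2.2981
CL = 100·r = 229.81 %

CL = 229.81 %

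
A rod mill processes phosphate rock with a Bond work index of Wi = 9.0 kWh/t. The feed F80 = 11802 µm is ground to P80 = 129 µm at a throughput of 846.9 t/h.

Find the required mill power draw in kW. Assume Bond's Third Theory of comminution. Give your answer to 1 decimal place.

W = 10·Wi·(P80^(-½) − F80^(-½))
W = 10·9.0·(1/√129 − 1/√11802) = 10·9.0·(0.078840) = 7.0956 kWh/t
Mill draw = 7.0956 × 846.9 = 6009.3 kW

P = 6009.3 kW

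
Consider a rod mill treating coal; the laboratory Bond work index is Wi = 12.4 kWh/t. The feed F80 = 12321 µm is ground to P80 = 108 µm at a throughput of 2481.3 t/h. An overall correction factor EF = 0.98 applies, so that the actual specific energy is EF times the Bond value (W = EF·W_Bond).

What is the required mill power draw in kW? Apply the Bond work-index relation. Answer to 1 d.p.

P = 26298.0 kW

W = 10 Wi (1/√P80 − 1/√F80)  [Bond]
W = 10·12.4·(1/√108 − 1/√12321) = 10·12.4·(0.087216) = 10.8148 kWh/t
Apply correction: 10.8148 × 0.98 = 10.5985 kWh/t
Mill draw = 10.5985 × 2481.3 = 26298.0 kW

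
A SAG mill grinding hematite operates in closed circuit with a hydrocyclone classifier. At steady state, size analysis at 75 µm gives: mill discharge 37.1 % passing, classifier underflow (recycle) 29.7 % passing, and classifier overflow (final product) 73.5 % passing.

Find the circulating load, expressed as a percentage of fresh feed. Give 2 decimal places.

Mass balance on the −75 µm fraction:
(1+r)·d = r·u + o ⇒ r = (o−d)/(d−u)
r = (73.5 − 37.1)/(37.1 − 29.7) = 36.4/7.4 = 4.9189
CL = 100·r = 491.89 %

CL = 491.89 %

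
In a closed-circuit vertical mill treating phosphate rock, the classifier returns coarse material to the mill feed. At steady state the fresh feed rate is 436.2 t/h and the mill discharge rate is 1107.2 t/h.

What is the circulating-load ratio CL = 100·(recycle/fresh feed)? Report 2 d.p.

CL = 153.83 %

Steady state: M = F + R.
R = M − F = 1107.2 − 436.2 = 671.0 t/h
CL = 100·R/F = 100·671.0/436.2 = 153.83 %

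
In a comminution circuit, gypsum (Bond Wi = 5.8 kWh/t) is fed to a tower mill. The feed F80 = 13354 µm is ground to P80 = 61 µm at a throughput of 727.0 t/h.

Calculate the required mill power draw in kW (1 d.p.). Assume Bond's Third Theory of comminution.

W = 10 Wi (P80^-0.5 − F80^-0.5)
W = 10·5.8·(1/√61 − 1/√13354) = 10·5.8·(0.119383) = 6.9242 kWh/t
Power = W × throughput = 6.9242 kWh/t × 727.0 t/h = 5033.9 kW

P = 5033.9 kW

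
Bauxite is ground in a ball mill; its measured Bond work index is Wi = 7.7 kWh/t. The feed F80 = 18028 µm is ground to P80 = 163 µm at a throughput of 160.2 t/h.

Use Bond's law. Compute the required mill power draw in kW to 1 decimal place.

P = 874.3 kW

W = 10 Wi (P80^-0.5 − F80^-0.5)
W = 10·7.7·(1/√163 − 1/√18028) = 10·7.7·(0.070878) = 5.4576 kWh/t
P_mill = W·ṁ = 5.4576·160.2 = 874.3 kW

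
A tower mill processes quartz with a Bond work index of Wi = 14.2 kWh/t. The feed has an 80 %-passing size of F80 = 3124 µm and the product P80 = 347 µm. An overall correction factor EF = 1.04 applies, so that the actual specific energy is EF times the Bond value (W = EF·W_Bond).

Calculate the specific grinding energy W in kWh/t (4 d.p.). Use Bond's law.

W = 10 Wi (1/√P80 − 1/√F80)  [Bond]
1/√347 = 0.053683;  1/√3124 = 0.017891
W = 10·14.2·(0.053683 − 0.017891) = 5.0824 kWh/t
Apply correction: 5.0824 × 1.04 = 5.2857 kWh/t

W = 5.2857 kWh/t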